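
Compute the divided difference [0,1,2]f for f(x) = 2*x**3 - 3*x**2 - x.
3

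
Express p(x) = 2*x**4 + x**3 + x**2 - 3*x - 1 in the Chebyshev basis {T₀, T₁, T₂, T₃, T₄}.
(1/4)T₀ + (-9/4)T₁ + (3/2)T₂ + (1/4)T₃ + (1/4)T₄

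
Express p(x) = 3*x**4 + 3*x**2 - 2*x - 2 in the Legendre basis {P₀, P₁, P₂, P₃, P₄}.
(-2/5)P₀ + (-2)P₁ + (26/7)P₂ + (24/35)P₄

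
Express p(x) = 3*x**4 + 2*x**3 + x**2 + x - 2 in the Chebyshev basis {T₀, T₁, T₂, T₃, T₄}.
(-3/8)T₀ + (5/2)T₁ + (2)T₂ + (1/2)T₃ + (3/8)T₄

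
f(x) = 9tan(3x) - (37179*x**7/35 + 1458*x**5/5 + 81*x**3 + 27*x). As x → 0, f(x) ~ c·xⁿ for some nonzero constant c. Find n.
9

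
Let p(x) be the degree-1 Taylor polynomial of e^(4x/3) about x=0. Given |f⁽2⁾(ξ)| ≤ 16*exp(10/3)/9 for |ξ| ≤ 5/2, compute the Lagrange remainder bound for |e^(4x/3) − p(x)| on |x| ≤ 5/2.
50*exp(10/3)/9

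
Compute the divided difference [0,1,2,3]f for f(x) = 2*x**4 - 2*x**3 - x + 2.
10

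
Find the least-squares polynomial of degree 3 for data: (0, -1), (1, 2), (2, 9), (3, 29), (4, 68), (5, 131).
-107/126 + (1391/756)x + (-139/252)x² + (59/54)x³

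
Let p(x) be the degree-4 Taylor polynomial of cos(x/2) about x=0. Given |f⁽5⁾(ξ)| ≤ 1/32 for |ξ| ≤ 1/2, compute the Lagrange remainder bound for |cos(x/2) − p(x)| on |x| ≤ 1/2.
1/122880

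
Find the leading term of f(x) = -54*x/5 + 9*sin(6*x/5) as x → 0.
-324*x**3/125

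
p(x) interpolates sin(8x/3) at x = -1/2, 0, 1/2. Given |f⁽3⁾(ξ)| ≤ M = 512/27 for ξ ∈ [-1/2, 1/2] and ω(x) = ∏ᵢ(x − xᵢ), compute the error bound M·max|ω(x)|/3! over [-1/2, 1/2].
64*sqrt(3)/729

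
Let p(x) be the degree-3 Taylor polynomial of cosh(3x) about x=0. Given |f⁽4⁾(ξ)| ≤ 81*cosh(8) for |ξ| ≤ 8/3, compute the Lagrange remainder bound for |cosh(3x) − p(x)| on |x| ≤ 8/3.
512*cosh(8)/3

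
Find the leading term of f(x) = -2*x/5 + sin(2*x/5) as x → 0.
-4*x**3/375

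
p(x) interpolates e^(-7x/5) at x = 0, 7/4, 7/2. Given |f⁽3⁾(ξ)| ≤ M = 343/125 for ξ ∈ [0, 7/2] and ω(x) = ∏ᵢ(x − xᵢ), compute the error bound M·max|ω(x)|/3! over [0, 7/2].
117649*sqrt(3)/216000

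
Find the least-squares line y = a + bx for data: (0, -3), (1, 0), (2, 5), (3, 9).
a = -17/5, b = 41/10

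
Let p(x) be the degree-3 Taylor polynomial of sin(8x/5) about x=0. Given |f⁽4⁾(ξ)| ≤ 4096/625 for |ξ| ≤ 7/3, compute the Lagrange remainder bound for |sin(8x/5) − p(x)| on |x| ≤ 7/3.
1229312/151875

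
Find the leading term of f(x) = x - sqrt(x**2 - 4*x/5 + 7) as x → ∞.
2/5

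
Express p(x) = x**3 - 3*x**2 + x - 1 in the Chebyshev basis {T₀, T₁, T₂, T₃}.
(-5/2)T₀ + (7/4)T₁ + (-3/2)T₂ + (1/4)T₃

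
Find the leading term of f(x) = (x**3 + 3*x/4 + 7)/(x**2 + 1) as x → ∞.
x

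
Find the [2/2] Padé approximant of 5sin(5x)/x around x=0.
(25 - 875*x**2/12)/(5*x**2/4 + 1)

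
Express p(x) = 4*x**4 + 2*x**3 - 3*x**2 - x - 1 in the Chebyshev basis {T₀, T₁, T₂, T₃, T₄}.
-T₀ + (1/2)T₁ + (1/2)T₂ + (1/2)T₃ + (1/2)T₄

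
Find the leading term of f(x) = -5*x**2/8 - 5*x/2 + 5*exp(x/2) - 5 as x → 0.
5*x**3/48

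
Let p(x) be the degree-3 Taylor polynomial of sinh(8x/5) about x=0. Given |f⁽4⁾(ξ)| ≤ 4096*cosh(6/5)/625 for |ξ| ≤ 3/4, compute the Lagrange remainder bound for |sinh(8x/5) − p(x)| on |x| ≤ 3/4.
54*cosh(6/5)/625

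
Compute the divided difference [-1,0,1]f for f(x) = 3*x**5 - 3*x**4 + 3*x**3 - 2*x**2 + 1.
-5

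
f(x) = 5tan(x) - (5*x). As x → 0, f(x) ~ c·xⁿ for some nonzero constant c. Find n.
3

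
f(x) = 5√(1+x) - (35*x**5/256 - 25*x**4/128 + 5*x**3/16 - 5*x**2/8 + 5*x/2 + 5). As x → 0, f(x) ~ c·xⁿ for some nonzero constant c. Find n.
6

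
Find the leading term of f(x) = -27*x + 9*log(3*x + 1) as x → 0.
-81*x**2/2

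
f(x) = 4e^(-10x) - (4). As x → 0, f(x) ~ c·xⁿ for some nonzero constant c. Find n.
1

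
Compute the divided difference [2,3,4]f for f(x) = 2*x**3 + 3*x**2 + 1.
21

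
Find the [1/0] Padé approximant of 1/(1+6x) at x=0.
1 - 6*x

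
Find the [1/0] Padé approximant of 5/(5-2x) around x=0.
2*x/5 + 1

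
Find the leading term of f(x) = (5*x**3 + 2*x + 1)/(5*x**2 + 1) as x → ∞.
x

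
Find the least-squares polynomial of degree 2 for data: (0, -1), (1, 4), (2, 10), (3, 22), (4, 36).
-27/35 + (82/35)x + (12/7)x²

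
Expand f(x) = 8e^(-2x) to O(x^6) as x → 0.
8 - 16*x + 16*x**2 - 32*x**3/3 + 16*x**4/3 - 32*x**5/15 + O(x**6)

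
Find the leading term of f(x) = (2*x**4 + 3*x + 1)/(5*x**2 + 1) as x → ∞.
2*x**2/5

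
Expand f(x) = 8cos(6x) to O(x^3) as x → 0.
8 - 144*x**2 + O(x**3)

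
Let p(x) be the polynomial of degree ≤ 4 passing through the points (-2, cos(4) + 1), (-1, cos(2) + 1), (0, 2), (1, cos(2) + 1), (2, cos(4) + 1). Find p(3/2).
21*cos(2)/16 + 15*cos(4)/64 + 29/64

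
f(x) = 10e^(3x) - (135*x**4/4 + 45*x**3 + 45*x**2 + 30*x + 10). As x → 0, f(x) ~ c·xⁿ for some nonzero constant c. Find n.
5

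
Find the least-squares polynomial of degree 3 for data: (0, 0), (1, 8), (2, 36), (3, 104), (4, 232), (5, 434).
4/21 + (169/63)x + (65/42)x² + (55/18)x³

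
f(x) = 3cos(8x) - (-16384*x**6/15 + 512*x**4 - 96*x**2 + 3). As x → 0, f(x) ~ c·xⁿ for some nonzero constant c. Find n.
8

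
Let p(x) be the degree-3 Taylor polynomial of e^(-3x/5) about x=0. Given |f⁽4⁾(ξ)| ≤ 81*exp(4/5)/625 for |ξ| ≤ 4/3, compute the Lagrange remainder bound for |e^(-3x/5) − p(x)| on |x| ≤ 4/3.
32*exp(4/5)/1875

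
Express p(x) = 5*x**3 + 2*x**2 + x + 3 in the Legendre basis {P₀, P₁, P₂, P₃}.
(11/3)P₀ + (4)P₁ + (4/3)P₂ + (2)P₃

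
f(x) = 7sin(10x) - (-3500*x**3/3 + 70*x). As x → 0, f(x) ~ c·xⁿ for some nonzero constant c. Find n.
5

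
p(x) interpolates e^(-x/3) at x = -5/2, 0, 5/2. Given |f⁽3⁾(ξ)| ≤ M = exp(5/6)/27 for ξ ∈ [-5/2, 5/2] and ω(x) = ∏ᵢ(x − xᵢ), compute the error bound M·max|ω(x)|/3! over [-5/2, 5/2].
125*sqrt(3)*exp(5/6)/5832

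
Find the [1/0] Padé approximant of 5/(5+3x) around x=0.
1 - 3*x/5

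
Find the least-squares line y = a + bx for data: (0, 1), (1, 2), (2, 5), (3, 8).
a = 2/5, b = 12/5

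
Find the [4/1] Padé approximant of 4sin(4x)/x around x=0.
512*x**4/15 - 128*x**2/3 + 16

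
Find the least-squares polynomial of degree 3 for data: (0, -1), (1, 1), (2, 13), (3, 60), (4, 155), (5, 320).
-17/21 + (125/126)x + (-257/84)x² + (113/36)x³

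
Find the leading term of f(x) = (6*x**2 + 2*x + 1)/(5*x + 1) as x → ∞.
6*x/5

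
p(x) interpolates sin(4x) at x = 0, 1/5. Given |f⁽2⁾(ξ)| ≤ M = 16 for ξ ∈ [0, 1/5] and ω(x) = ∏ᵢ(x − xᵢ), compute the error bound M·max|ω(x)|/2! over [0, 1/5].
2/25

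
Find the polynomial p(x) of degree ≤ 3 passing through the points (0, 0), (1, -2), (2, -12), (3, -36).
-x**3 - x**2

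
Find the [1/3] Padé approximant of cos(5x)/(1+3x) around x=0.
(1 - 125*x/36)/(-425*x**3/72 + 25*x**2/12 - 17*x/36 + 1)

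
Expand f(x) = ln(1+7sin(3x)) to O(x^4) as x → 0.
21*x - 441*x**2/2 + 6111*x**3/2 + O(x**4)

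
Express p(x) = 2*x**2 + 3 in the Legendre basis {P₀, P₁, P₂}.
(11/3)P₀ + (4/3)P₂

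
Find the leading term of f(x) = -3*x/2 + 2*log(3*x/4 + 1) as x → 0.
-9*x**2/16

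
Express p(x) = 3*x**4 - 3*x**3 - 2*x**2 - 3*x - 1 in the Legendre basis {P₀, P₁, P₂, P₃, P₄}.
(-16/15)P₀ + (-24/5)P₁ + (8/21)P₂ + (-6/5)P₃ + (24/35)P₄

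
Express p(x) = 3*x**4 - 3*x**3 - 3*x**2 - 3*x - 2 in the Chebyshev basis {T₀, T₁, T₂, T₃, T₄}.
(-19/8)T₀ + (-21/4)T₁ + (-3/4)T₃ + (3/8)T₄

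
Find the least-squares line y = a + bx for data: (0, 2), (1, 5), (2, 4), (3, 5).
a = 14/5, b = 4/5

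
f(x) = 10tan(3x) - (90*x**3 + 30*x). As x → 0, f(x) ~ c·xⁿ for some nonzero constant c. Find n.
5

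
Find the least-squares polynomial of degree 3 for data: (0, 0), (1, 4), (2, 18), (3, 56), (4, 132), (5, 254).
4/21 + (106/63)x + (-19/42)x² + (37/18)x³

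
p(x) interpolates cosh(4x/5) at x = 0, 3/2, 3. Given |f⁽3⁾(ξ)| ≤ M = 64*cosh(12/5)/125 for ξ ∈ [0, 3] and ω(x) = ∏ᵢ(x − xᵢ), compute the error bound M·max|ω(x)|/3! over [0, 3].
8*sqrt(3)*cosh(12/5)/125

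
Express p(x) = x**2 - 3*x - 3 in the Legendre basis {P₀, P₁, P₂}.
(-8/3)P₀ + (-3)P₁ + (2/3)P₂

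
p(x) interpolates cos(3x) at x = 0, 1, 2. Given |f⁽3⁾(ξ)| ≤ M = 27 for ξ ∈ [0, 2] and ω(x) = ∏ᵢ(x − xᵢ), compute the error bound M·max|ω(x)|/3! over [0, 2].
sqrt(3)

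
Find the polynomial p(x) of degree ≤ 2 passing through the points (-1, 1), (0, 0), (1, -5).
-2*x**2 - 3*x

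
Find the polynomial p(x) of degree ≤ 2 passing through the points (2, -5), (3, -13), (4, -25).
-2*x**2 + 2*x - 1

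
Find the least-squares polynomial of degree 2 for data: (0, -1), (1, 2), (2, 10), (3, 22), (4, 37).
-6/5 + (8/5)x + (2)x²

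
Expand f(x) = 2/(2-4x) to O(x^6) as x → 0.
1 + 2*x + 4*x**2 + 8*x**3 + 16*x**4 + 32*x**5 + O(x**6)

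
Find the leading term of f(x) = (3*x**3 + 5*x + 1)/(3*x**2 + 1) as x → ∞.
x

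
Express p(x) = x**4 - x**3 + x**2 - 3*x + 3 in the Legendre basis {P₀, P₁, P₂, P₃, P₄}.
(53/15)P₀ + (-18/5)P₁ + (26/21)P₂ + (-2/5)P₃ + (8/35)P₄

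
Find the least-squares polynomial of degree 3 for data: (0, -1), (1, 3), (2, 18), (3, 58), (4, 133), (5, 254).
-55/63 + (200/189)x + (125/252)x² + (205/108)x³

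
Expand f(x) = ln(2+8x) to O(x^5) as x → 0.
log(2) + 4*x - 8*x**2 + 64*x**3/3 - 64*x**4 + O(x**5)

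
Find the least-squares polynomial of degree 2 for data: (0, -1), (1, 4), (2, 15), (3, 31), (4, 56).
-27/35 + (87/70)x + (45/14)x²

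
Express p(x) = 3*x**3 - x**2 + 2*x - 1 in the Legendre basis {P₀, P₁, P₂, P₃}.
(-4/3)P₀ + (19/5)P₁ + (-2/3)P₂ + (6/5)P₃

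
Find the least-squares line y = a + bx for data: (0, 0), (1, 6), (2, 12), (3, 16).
a = 2/5, b = 27/5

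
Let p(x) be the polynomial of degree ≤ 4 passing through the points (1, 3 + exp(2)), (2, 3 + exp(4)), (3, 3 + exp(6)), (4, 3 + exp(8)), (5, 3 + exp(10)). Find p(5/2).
-5*exp(8)/32 - 5*exp(2)/128 + 3 + 15*exp(4)/32 + 45*exp(6)/64 + 3*exp(10)/128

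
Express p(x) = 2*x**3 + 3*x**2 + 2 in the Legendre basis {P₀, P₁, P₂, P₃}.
(3)P₀ + (6/5)P₁ + (2)P₂ + (4/5)P₃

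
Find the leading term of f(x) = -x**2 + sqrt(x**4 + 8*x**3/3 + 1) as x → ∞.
4*x/3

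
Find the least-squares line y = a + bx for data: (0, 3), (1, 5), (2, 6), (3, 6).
a = 7/2, b = 1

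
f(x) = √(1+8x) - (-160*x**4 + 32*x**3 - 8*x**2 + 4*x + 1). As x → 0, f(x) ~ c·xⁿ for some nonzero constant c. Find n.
5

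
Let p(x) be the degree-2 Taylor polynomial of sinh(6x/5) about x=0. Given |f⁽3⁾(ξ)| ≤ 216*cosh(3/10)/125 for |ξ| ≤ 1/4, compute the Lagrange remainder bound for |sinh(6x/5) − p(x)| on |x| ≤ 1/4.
9*cosh(3/10)/2000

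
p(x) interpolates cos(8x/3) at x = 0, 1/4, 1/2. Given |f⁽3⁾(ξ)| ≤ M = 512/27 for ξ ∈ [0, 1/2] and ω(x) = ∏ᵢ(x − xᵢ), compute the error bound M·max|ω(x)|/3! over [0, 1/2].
8*sqrt(3)/729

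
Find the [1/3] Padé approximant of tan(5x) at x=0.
5*x/(1 - 25*x**2/3)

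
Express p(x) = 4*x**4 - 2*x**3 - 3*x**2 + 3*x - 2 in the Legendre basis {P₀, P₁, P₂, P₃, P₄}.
(-11/5)P₀ + (9/5)P₁ + (2/7)P₂ + (-4/5)P₃ + (32/35)P₄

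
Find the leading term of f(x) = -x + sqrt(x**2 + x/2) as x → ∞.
1/4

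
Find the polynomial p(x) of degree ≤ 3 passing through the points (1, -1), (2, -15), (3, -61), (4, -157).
-3*x**3 + 2*x**2 + x - 1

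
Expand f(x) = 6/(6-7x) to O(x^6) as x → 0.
1 + 7*x/6 + 49*x**2/36 + 343*x**3/216 + 2401*x**4/1296 + 16807*x**5/7776 + O(x**6)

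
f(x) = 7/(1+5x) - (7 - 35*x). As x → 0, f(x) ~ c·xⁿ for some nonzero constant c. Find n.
2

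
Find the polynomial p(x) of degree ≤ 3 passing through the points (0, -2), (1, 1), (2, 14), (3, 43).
x**3 + 2*x**2 - 2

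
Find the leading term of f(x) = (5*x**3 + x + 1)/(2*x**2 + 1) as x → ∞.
5*x/2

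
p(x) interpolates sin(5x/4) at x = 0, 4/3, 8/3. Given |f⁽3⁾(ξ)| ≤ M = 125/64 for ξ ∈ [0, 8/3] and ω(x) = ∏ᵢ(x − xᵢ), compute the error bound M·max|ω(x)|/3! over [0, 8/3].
125*sqrt(3)/729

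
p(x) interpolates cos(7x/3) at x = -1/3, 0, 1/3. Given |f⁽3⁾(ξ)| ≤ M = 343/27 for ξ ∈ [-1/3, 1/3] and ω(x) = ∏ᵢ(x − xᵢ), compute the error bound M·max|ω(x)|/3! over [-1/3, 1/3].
343*sqrt(3)/19683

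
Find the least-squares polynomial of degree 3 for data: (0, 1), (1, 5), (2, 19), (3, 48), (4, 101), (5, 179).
23/21 + (29/63)x + (97/42)x² + (17/18)x³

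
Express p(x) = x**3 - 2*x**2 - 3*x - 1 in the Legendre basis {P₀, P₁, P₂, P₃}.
(-5/3)P₀ + (-12/5)P₁ + (-4/3)P₂ + (2/5)P₃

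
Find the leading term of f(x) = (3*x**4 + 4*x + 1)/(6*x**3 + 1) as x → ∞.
x/2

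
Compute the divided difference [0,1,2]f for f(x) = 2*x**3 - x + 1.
6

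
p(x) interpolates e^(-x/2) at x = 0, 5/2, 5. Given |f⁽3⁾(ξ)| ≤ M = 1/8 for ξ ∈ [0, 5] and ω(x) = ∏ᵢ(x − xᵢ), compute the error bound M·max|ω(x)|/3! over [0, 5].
125*sqrt(3)/1728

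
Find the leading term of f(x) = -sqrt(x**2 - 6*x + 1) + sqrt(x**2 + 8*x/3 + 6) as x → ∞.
13/3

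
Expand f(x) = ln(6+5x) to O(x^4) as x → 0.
log(6) + 5*x/6 - 25*x**2/72 + 125*x**3/648 + O(x**4)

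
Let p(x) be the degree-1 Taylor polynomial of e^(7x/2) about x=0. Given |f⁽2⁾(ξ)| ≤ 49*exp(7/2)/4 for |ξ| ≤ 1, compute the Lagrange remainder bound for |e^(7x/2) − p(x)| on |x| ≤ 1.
49*exp(7/2)/8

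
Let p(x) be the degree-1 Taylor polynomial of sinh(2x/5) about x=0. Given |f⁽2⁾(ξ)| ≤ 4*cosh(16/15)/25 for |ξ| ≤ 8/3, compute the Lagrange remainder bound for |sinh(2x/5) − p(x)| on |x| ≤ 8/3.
128*cosh(16/15)/225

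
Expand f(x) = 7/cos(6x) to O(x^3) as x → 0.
7 + 126*x**2 + O(x**3)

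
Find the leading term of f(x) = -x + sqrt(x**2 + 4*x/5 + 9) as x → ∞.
2/5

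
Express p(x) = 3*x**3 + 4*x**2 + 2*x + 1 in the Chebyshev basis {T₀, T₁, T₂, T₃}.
(3)T₀ + (17/4)T₁ + (2)T₂ + (3/4)T₃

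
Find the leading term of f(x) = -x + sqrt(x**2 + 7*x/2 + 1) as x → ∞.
7/4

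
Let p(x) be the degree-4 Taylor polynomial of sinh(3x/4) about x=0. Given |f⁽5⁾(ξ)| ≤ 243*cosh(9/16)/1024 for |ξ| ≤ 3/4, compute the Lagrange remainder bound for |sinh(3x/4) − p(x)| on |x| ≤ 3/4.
19683*cosh(9/16)/41943040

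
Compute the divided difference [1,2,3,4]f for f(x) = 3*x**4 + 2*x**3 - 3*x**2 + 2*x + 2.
32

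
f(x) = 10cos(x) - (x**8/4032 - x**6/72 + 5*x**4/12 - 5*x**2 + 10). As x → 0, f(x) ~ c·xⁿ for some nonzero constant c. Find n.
10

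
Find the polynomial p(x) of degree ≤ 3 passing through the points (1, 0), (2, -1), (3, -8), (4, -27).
-x**3 + 3*x**2 - 3*x + 1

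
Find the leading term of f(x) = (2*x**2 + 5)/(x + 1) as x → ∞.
2*x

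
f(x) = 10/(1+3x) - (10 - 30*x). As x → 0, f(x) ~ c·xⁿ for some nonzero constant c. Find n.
2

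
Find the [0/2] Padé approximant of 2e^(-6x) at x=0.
2/(18*x**2 + 6*x + 1)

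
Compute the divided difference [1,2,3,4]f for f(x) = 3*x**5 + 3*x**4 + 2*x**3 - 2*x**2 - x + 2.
227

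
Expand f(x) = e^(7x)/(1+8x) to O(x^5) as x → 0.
1 - x + 65*x**2/2 - 1217*x**3/6 + 41345*x**4/24 + O(x**5)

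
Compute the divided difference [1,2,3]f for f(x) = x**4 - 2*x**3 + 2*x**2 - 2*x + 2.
15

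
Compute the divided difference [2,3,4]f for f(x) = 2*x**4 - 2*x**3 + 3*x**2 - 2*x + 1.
95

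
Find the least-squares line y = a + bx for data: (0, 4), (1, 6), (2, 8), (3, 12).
a = 18/5, b = 13/5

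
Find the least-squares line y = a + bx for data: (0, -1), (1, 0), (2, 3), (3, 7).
a = -9/5, b = 27/10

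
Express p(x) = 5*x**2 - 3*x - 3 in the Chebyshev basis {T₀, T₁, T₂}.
(-1/2)T₀ + (-3)T₁ + (5/2)T₂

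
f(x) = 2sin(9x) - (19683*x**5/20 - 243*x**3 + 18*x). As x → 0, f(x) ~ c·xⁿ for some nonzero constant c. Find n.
7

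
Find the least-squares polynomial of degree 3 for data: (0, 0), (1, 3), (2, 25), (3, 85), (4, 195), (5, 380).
-17/126 + (-103/756)x + (149/252)x² + (79/27)x³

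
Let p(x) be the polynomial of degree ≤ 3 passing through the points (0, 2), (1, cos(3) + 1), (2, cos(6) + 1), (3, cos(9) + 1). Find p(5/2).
5*cos(9)/16 - 5*cos(3)/16 + 15*cos(6)/16 + 17/16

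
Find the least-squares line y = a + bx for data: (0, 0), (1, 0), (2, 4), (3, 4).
a = -2/5, b = 8/5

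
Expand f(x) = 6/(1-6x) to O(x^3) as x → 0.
6 + 36*x + 216*x**2 + O(x**3)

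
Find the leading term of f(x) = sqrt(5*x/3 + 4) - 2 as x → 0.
5*x/12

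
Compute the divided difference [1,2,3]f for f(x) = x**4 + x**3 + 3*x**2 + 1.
34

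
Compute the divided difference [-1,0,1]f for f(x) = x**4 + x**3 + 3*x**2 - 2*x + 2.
4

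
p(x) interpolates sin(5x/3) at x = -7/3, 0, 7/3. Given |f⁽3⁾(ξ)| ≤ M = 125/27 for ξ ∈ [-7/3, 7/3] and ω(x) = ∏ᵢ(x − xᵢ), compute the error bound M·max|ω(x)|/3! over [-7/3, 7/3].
42875*sqrt(3)/19683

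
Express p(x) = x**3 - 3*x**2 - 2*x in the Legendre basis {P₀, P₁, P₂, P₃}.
-P₀ + (-7/5)P₁ + (-2)P₂ + (2/5)P₃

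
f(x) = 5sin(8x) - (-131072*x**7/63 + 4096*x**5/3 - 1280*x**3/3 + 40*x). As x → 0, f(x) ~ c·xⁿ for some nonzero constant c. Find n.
9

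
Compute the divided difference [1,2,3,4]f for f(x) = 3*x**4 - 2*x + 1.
30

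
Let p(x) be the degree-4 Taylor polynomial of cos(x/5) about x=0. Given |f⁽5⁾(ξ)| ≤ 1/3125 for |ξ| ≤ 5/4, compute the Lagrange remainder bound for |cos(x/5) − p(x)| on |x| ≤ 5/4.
1/122880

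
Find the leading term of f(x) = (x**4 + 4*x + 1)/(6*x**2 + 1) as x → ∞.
x**2/6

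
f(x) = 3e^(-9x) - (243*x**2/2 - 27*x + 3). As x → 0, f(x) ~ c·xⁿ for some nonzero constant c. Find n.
3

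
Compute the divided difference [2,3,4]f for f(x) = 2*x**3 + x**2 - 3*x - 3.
19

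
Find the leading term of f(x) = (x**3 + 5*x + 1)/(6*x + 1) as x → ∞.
x**2/6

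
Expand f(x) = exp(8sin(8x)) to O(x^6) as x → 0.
1 + 64*x + 2048*x**2 + 43008*x**3 + 655360*x**4 + 113278976*x**5/15 + O(x**6)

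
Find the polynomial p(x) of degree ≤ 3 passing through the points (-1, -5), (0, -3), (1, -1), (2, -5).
-x**3 + 3*x - 3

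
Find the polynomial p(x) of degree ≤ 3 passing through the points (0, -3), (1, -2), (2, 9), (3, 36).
x**3 + 2*x**2 - 2*x - 3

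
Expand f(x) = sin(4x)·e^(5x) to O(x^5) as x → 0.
4*x + 20*x**2 + 118*x**3/3 + 30*x**4 + O(x**5)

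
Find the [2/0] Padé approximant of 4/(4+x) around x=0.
x**2/16 - x/4 + 1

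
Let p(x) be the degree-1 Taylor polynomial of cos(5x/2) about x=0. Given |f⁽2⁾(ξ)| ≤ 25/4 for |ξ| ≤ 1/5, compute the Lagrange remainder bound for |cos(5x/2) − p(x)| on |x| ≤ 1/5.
1/8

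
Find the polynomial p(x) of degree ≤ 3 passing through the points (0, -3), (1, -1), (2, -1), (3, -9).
-x**3 + 2*x**2 + x - 3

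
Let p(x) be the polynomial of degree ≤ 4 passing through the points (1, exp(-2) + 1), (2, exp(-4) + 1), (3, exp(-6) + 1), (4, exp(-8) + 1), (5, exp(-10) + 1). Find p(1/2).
(-420*exp(6) - 180*exp(2) + 35 + 378*exp(4) + 315*exp(8) + 128*exp(10))*exp(-10)/128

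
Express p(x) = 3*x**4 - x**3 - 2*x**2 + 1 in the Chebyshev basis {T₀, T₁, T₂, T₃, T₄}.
(9/8)T₀ + (-3/4)T₁ + (1/2)T₂ + (-1/4)T₃ + (3/8)T₄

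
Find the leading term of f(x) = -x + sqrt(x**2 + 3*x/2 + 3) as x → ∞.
3/4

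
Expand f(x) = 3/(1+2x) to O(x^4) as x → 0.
3 - 6*x + 12*x**2 - 24*x**3 + O(x**4)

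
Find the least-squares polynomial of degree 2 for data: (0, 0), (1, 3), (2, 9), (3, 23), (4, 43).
2/5 + (-7/5)x + (3)x²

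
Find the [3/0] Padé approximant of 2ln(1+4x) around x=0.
8*x*(16*x**2 - 6*x + 3)/3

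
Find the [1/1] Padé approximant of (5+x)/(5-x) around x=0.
(x/5 + 1)/(1 - x/5)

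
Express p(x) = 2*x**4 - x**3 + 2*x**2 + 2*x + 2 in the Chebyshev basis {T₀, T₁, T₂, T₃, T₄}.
(15/4)T₀ + (5/4)T₁ + (2)T₂ + (-1/4)T₃ + (1/4)T₄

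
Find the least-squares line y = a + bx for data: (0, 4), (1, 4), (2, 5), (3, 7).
a = 7/2, b = 1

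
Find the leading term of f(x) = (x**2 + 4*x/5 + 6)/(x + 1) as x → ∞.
x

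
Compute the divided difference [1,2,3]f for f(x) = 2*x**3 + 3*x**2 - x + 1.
15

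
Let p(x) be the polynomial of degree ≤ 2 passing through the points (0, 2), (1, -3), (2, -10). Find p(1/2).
-1/4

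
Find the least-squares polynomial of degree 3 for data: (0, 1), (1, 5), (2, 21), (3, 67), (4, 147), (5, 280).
68/63 + (80/189)x + (257/252)x² + (217/108)x³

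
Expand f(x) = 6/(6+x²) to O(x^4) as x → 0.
1 - x**2/6 + O(x**4)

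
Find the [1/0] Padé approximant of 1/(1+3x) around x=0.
1 - 3*x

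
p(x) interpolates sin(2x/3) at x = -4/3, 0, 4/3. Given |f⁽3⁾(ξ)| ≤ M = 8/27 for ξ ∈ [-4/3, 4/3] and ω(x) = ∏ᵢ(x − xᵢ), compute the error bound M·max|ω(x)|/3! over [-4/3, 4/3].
512*sqrt(3)/19683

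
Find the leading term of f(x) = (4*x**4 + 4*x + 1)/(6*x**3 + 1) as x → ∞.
2*x/3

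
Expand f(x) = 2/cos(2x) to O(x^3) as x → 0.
2 + 4*x**2 + O(x**3)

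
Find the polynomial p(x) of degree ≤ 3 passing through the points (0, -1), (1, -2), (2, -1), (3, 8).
x**3 - 2*x**2 - 1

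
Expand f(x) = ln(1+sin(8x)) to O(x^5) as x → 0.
8*x - 32*x**2 + 256*x**3/3 - 1024*x**4/3 + O(x**5)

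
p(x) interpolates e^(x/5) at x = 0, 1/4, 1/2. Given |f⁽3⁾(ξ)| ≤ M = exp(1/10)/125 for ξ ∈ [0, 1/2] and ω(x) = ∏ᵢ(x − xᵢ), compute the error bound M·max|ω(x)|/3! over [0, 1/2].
sqrt(3)*exp(1/10)/216000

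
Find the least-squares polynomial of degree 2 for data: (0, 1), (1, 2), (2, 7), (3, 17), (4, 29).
6/7 + (-43/70)x + (27/14)x²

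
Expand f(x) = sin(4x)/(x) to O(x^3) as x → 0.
4 - 32*x**2/3 + O(x**3)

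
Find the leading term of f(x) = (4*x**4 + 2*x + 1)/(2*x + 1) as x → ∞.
2*x**3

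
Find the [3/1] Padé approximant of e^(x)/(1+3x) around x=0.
(503*x**3/2784 + 115*x**2/232 + 465*x/464 + 1)/(1393*x/464 + 1)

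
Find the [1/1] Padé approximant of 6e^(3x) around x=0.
(9*x + 6)/(1 - 3*x/2)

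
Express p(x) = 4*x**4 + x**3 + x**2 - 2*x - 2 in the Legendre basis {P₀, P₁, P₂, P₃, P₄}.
(-13/15)P₀ + (-7/5)P₁ + (62/21)P₂ + (2/5)P₃ + (32/35)P₄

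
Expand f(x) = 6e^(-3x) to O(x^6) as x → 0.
6 - 18*x + 27*x**2 - 27*x**3 + 81*x**4/4 - 243*x**5/20 + O(x**6)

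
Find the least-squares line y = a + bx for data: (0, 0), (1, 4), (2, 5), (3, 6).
a = 9/10, b = 19/10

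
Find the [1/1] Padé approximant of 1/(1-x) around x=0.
1/(1 - x)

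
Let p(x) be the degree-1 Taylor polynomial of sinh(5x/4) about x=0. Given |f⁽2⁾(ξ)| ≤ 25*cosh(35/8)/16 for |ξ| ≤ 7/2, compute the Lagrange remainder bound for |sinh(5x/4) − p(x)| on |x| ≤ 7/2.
1225*cosh(35/8)/128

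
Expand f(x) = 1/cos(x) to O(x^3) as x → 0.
1 + x**2/2 + O(x**3)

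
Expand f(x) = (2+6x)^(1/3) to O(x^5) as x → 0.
2**(1/3) + 2**(1/3)*x - 2**(1/3)*x**2 + 5*2**(1/3)*x**3/3 - 10*2**(1/3)*x**4/3 + O(x**5)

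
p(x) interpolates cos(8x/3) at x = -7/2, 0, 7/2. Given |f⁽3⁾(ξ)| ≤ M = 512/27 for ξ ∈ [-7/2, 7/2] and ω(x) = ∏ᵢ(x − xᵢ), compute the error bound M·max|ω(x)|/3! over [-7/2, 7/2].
21952*sqrt(3)/729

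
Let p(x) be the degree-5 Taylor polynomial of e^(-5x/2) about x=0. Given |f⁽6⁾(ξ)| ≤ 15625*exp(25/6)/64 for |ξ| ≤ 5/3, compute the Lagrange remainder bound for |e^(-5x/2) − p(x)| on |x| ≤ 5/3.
48828125*exp(25/6)/6718464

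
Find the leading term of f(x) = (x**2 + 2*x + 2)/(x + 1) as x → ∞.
x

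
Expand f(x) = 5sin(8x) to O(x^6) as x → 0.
40*x - 1280*x**3/3 + 4096*x**5/3 + O(x**6)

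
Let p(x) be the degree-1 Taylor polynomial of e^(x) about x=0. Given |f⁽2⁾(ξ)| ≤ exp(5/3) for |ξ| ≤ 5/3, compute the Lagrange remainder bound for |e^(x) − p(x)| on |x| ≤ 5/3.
25*exp(5/3)/18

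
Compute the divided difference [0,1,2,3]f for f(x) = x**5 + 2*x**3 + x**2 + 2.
27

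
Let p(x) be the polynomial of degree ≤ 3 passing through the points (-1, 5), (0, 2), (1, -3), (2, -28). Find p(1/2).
7/8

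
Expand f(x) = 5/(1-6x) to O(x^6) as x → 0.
5 + 30*x + 180*x**2 + 1080*x**3 + 6480*x**4 + 38880*x**5 + O(x**6)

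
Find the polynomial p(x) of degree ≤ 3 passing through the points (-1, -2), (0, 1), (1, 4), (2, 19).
2*x**3 + x + 1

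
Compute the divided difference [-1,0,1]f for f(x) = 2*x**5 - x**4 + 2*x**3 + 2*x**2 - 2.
1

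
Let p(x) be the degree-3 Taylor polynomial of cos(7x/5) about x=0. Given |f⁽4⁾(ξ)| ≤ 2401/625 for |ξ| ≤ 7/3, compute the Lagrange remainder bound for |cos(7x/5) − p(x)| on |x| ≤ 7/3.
5764801/1215000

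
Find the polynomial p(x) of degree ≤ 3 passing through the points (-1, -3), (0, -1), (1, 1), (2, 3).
2*x - 1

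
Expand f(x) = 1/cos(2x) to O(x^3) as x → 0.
1 + 2*x**2 + O(x**3)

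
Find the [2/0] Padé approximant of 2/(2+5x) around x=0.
25*x**2/4 - 5*x/2 + 1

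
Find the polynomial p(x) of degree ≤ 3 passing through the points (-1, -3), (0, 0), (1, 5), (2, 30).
3*x**3 + x**2 + x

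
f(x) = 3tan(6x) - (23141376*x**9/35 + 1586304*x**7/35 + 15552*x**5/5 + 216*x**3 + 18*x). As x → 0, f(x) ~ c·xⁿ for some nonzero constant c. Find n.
11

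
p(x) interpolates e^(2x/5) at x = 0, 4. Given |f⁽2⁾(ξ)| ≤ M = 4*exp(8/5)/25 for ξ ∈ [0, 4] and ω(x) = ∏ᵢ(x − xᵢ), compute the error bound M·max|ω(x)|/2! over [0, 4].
8*exp(8/5)/25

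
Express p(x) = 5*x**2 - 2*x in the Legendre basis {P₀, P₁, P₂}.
(5/3)P₀ + (-2)P₁ + (10/3)P₂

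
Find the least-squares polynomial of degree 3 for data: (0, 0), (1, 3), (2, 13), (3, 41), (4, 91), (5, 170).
23/126 + (-83/756)x + (295/252)x² + (61/54)x³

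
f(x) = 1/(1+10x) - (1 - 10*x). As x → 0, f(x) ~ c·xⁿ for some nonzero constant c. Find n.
2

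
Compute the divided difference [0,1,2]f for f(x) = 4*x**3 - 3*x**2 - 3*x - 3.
9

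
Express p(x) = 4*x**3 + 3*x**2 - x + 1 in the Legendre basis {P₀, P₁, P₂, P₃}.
(2)P₀ + (7/5)P₁ + (2)P₂ + (8/5)P₃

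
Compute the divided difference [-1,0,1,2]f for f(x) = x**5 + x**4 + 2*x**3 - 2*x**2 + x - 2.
9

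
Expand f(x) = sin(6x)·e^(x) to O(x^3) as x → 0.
6*x + 6*x**2 + O(x**3)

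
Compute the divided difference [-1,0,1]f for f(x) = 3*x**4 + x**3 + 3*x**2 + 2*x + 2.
6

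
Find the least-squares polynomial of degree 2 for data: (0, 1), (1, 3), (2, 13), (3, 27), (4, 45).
19/35 + (32/35)x + (18/7)x²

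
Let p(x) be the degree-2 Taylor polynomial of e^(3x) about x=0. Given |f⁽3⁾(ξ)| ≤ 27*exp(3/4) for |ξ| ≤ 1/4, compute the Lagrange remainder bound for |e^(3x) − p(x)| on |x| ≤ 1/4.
9*exp(3/4)/128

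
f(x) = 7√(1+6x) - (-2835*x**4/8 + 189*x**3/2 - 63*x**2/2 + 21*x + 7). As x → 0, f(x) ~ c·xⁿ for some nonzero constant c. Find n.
5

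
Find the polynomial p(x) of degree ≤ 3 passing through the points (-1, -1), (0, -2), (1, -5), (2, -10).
-x**2 - 2*x - 2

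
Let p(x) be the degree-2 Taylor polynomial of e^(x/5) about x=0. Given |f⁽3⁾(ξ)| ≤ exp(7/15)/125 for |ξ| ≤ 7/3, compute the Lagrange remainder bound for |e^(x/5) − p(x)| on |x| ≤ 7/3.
343*exp(7/15)/20250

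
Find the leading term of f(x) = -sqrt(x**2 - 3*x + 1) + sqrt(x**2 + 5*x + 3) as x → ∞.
4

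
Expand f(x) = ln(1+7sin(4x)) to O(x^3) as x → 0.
28*x - 392*x**2 + O(x**3)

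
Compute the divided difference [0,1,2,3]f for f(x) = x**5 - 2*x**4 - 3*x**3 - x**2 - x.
10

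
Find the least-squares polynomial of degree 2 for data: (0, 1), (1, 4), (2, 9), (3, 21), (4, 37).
46/35 + (-37/70)x + (33/14)x²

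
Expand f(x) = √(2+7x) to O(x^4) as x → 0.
sqrt(2) + 7*sqrt(2)*x/4 - 49*sqrt(2)*x**2/32 + 343*sqrt(2)*x**3/128 + O(x**4)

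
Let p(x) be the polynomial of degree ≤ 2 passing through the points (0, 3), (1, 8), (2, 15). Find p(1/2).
21/4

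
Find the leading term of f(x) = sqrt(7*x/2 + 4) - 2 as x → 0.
7*x/8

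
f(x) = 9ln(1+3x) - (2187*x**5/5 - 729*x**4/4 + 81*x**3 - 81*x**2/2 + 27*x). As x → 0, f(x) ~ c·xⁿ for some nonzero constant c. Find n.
6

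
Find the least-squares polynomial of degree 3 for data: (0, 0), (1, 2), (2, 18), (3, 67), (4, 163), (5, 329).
-11/126 + (953/756)x + (-505/252)x² + (161/54)x³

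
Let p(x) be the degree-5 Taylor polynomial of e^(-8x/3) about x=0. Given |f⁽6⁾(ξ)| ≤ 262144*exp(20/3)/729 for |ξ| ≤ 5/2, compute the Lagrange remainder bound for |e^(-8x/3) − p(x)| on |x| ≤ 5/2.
800000*exp(20/3)/6561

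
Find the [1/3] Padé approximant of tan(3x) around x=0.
3*x/(1 - 3*x**2)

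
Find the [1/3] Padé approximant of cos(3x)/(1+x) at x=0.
(1 - 15*x/4)/(-99*x**3/8 + 3*x**2/4 - 11*x/4 + 1)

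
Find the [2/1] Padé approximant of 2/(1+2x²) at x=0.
2 - 4*x**2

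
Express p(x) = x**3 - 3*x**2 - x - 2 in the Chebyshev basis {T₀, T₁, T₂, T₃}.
(-7/2)T₀ + (-1/4)T₁ + (-3/2)T₂ + (1/4)T₃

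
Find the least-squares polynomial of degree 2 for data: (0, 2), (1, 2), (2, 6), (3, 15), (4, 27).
68/35 + (-139/70)x + (29/14)x²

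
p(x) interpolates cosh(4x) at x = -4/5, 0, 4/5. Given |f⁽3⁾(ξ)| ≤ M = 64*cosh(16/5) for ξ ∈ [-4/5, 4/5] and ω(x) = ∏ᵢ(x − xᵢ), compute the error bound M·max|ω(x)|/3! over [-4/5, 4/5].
4096*sqrt(3)*cosh(16/5)/3375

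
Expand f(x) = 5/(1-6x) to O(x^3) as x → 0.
5 + 30*x + 180*x**2 + O(x**3)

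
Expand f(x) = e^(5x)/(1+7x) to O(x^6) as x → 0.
1 - 2*x + 53*x**2/2 - 494*x**3/3 + 28289*x**4/24 - 98699*x**5/12 + O(x**6)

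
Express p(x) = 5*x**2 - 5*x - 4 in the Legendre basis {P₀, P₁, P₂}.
(-7/3)P₀ + (-5)P₁ + (10/3)P₂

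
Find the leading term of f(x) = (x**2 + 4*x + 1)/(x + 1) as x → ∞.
x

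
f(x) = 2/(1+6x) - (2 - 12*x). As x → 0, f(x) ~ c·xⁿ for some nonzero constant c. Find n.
2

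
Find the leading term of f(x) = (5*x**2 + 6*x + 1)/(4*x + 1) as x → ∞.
5*x/4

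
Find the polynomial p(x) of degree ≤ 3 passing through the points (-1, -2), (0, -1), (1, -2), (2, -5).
-x**2 - 1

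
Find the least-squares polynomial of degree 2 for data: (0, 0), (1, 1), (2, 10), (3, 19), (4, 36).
-8/35 + (-1/7)x + (16/7)x²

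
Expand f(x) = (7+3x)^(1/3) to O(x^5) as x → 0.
7**(1/3) + 7**(1/3)*x/7 - 7**(1/3)*x**2/49 + 5*7**(1/3)*x**3/1029 - 10*7**(1/3)*x**4/7203 + O(x**5)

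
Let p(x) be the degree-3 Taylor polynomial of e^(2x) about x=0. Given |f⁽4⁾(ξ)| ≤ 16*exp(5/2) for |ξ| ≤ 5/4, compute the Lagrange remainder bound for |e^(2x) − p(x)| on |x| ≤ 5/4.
625*exp(5/2)/384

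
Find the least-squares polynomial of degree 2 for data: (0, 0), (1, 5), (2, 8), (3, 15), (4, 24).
18/35 + (83/35)x + (6/7)x²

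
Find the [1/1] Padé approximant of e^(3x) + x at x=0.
(23*x/8 + 1)/(1 - 9*x/8)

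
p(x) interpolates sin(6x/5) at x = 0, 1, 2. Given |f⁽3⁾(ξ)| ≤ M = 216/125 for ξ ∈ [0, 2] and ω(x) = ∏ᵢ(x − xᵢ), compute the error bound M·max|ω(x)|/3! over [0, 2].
8*sqrt(3)/125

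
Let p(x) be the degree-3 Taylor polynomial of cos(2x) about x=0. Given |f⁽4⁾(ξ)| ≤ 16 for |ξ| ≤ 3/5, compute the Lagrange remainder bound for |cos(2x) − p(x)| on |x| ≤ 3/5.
54/625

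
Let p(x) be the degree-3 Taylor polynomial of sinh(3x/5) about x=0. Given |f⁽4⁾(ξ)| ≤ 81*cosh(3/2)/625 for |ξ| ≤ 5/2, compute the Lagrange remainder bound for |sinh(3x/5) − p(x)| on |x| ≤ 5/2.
27*cosh(3/2)/128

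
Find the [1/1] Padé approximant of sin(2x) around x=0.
2*x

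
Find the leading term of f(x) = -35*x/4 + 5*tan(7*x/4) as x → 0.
1715*x**3/192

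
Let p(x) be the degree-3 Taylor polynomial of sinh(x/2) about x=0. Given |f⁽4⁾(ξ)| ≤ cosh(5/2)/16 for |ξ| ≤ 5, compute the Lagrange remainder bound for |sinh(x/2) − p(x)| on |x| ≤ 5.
625*cosh(5/2)/384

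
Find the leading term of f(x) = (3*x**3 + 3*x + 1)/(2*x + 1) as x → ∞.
3*x**2/2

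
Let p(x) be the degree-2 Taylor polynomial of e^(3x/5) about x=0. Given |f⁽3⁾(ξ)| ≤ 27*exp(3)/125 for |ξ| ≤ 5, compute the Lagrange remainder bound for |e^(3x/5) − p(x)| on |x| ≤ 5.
9*exp(3)/2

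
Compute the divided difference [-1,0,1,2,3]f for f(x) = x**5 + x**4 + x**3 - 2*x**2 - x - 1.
6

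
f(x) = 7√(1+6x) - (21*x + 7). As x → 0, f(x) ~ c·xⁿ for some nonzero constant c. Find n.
2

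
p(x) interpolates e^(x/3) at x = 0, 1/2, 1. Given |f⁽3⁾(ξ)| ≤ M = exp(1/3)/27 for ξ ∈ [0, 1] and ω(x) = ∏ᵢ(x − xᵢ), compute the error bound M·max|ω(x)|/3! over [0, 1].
sqrt(3)*exp(1/3)/5832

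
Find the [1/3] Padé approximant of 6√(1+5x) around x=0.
(105*x/4 + 6)/(125*x**3/64 - 25*x**2/16 + 15*x/8 + 1)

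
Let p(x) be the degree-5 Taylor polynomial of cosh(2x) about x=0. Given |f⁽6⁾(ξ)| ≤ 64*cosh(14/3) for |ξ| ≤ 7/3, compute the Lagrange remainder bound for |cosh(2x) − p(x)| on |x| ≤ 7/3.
470596*cosh(14/3)/32805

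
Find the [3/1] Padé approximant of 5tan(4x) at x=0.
320*x**3/3 + 20*x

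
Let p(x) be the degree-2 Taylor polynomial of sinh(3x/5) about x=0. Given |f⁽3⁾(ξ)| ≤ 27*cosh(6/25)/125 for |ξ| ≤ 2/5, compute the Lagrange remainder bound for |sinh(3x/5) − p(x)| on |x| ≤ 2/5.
36*cosh(6/25)/15625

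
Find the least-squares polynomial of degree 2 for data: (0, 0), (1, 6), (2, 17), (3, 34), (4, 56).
1/35 + (22/7)x + (19/7)x²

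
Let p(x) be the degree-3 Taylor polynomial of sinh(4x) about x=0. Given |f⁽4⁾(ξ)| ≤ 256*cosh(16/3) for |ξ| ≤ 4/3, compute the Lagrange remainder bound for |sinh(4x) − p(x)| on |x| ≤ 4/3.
8192*cosh(16/3)/243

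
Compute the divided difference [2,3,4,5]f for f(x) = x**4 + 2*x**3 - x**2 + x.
16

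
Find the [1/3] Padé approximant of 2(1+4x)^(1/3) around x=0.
(20*x/3 + 2)/(64*x**3/81 - 8*x**2/9 + 2*x + 1)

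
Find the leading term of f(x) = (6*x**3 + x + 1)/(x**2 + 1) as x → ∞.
6*x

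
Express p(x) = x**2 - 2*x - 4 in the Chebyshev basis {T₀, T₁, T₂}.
(-7/2)T₀ + (-2)T₁ + (1/2)T₂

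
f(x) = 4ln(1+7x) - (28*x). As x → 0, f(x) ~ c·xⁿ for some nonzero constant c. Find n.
2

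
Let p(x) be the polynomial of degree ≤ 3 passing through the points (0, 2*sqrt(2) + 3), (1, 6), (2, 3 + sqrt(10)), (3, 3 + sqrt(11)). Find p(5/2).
sqrt(2)/8 + 5*sqrt(11)/16 + 33/16 + 15*sqrt(10)/16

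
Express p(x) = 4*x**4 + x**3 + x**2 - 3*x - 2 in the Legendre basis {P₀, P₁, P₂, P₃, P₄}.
(-13/15)P₀ + (-12/5)P₁ + (62/21)P₂ + (2/5)P₃ + (32/35)P₄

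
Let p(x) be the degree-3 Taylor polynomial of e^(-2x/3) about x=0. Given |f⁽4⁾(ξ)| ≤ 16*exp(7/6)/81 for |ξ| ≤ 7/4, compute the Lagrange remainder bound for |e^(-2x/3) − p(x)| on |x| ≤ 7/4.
2401*exp(7/6)/31104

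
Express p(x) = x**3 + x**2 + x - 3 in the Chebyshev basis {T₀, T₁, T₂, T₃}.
(-5/2)T₀ + (7/4)T₁ + (1/2)T₂ + (1/4)T₃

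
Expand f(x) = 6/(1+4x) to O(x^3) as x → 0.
6 - 24*x + 96*x**2 + O(x**3)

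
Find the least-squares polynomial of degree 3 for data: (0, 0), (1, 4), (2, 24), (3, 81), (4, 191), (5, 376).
1/126 + (209/108)x + (-155/126)x² + (343/108)x³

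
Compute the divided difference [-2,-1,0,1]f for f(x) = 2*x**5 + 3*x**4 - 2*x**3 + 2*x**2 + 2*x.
2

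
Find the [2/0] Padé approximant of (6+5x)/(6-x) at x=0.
x**2/6 + x + 1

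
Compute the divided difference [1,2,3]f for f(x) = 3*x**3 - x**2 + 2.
17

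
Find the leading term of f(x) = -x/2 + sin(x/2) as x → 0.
-x**3/48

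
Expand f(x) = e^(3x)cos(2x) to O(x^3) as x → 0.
1 + 3*x + 5*x**2/2 + O(x**3)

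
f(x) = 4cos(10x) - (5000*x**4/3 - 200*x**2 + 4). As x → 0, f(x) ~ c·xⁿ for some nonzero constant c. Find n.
6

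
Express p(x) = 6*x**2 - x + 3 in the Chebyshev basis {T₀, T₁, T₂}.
(6)T₀ - T₁ + (3)T₂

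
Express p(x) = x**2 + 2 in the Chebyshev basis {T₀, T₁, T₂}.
(5/2)T₀ + (1/2)T₂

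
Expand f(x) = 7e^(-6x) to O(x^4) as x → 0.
7 - 42*x + 126*x**2 - 252*x**3 + O(x**4)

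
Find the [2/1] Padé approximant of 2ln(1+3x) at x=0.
3*x*(x + 2)/(2*x + 1)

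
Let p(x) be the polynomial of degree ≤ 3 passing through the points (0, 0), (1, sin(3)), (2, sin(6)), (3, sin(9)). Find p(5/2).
15*sin(6)/16 - 5*sin(3)/16 + 5*sin(9)/16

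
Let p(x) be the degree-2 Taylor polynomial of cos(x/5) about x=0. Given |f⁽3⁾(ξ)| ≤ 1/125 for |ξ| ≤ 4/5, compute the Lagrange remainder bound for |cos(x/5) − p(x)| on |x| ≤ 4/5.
32/46875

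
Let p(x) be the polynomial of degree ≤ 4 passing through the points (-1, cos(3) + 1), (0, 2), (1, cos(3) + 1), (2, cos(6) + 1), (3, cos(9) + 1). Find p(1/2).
85*cos(3)/128 - 5*cos(6)/32 + 3*cos(9)/128 + 47/32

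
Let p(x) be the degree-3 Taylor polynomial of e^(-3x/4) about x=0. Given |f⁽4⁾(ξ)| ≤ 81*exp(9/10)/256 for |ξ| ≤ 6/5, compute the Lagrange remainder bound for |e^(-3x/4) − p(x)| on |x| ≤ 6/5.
2187*exp(9/10)/80000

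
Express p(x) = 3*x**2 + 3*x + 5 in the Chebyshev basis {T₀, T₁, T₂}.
(13/2)T₀ + (3)T₁ + (3/2)T₂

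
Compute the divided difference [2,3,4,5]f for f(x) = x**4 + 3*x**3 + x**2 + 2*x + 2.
17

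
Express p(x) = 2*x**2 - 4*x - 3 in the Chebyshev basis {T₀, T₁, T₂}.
(-2)T₀ + (-4)T₁ + T₂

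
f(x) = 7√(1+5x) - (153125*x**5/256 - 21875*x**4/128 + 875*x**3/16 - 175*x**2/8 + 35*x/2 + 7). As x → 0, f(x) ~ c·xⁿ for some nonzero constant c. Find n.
6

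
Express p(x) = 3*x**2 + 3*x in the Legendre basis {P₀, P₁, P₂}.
P₀ + (3)P₁ + (2)P₂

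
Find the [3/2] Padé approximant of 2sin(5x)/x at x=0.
(10 - 175*x**2/6)/(5*x**2/4 + 1)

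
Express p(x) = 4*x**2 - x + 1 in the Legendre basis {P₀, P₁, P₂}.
(7/3)P₀ - P₁ + (8/3)P₂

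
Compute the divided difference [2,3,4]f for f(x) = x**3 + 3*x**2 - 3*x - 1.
12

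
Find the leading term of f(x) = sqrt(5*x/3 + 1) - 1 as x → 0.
5*x/6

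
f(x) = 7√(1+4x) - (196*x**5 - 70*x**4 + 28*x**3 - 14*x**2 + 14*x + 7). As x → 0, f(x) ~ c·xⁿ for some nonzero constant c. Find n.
6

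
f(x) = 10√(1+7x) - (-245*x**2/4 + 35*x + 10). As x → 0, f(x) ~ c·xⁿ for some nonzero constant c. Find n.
3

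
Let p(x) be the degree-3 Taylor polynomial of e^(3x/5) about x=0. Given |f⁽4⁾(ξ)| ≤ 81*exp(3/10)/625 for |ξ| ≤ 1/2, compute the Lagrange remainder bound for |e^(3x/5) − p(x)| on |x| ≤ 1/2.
27*exp(3/10)/80000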